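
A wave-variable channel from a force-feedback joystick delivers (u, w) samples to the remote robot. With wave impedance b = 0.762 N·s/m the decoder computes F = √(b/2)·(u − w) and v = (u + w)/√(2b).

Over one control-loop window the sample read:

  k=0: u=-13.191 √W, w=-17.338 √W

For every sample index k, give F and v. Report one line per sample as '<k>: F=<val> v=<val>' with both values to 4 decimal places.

k=0: u−w=4.1470, u+w=-30.5290; √(b/2)=0.6173, √(2b)=1.2345; F=0.6173×4.147=2.5597, v=-30.5290/1.2345=-24.7298

0: F=2.5597 v=-24.7298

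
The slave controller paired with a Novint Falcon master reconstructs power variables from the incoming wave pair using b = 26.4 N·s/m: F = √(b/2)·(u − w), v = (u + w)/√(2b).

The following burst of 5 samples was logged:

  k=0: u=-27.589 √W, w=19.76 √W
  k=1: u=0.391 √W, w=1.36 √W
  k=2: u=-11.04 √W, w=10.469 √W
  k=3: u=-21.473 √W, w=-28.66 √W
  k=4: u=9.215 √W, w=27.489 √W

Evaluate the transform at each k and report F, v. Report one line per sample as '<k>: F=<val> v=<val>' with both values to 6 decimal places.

0: F=-172.027460 v=-1.077431
1: F=-3.520552 v=0.240973
2: F=-78.146078 v=-0.078581
3: F=26.111668 v=-6.899327
4: F=-66.392739 v=5.051222

k=0: u−w=-47.349000, u+w=-7.829000; √(b/2)=3.633180, √(2b)=7.266361; F=3.633180×(-47.349)=-172.027460, v=-7.829000/7.266361=-1.077431
k=1: u−w=-0.969000, u+w=1.751000; √(b/2)=3.633180, √(2b)=7.266361; F=3.633180×(-0.969)=-3.520552, v=1.751000/7.266361=0.240973
k=2: u−w=-21.509000, u+w=-0.571000; √(b/2)=3.633180, √(2b)=7.266361; F=3.633180×(-21.509)=-78.146078, v=-0.571000/7.266361=-0.078581
k=3: u−w=7.187000, u+w=-50.133000; √(b/2)=3.633180, √(2b)=7.266361; F=3.633180×7.187=26.111668, v=-50.133000/7.266361=-6.899327
k=4: u−w=-18.274000, u+w=36.704000; √(b/2)=3.633180, √(2b)=7.266361; F=3.633180×(-18.274)=-66.392739, v=36.704000/7.266361=5.051222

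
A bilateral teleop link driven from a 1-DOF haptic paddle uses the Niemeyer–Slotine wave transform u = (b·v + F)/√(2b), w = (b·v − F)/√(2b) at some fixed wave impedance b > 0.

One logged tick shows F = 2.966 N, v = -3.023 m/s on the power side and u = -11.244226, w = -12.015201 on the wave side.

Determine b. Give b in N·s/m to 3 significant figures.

u + w = -23.259427;  u + w = √(2b)·v, so √(2b) = -23.259427/(-3.023) = 7.694154.
b = (√(2b))²/2 = 59.200003/2 = 29.600002.
(Check via u − w = 2F/√(2b): u − w = 0.770975, 2F/√(2b) = 0.770975.)

b = 29.6 N·s/m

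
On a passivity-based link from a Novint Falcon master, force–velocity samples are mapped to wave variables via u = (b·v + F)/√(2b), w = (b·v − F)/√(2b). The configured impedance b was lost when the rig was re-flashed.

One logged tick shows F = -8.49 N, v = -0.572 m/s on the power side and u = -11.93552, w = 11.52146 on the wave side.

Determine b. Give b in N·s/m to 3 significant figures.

u + w = -0.4141;  u + w = √(2b)·v, so √(2b) = -0.4141/(-0.572) = 0.7239.
b = (√(2b))²/2 = 0.5240/2 = 0.2620.
(Check via u − w = 2F/√(2b): u − w = -23.4570, 2F/√(2b) = -23.4569.)

b = 0.262 N·s/m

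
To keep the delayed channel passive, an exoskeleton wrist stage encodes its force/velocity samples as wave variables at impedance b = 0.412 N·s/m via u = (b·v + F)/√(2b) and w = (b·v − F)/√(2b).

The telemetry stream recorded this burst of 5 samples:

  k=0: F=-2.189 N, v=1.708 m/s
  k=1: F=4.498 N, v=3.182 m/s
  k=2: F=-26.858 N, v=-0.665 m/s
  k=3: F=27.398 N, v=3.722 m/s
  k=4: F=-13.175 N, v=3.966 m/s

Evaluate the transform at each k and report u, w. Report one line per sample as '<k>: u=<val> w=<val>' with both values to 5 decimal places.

0: u=-1.63626 w=3.18669
1: u=6.39936 w=-3.51092
2: u=-29.88945 w=29.28580
3: u=31.87182 w=-28.49319
4: u=-12.71394 w=16.31405

k=0: b·v=0.412×1.708=0.70370; √(2b)=0.90774; u=(0.70370+(-2.189))/0.90774=-1.63626, w=(0.70370−(-2.189))/0.90774=3.18669
k=1: b·v=0.412×3.182=1.31098; √(2b)=0.90774; u=(1.31098+4.498)/0.90774=6.39936, w=(1.31098−4.498)/0.90774=-3.51092
k=2: b·v=0.412×(-0.665)=-0.27398; √(2b)=0.90774; u=(-0.27398+(-26.858))/0.90774=-29.88945, w=(-0.27398−(-26.858))/0.90774=29.28580
k=3: b·v=0.412×3.722=1.53346; √(2b)=0.90774; u=(1.53346+27.398)/0.90774=31.87182, w=(1.53346−27.398)/0.90774=-28.49319
k=4: b·v=0.412×3.966=1.63399; √(2b)=0.90774; u=(1.63399+(-13.175))/0.90774=-12.71394, w=(1.63399−(-13.175))/0.90774=16.31405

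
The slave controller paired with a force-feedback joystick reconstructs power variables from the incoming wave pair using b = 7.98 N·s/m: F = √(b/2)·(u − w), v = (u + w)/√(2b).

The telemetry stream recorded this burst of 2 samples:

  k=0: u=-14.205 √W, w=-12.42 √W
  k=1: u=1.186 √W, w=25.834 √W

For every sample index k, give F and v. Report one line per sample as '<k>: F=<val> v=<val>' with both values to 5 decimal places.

k=0: u−w=-1.78500, u+w=-26.62500; √(b/2)=1.99750, √(2b)=3.99500; F=1.99750×(-1.785)=-3.56553, v=-26.62500/3.99500=-6.66459
k=1: u−w=-24.64800, u+w=27.02000; √(b/2)=1.99750, √(2b)=3.99500; F=1.99750×(-24.648)=-49.23434, v=27.02000/3.99500=6.76346

0: F=-3.56553 v=-6.66459
1: F=-49.23434 v=6.76346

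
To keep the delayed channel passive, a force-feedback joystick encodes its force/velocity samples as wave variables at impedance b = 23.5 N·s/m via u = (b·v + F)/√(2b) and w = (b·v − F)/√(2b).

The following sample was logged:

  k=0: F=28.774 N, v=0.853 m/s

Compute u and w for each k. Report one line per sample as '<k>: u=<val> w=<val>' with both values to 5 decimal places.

k=0: b·v=23.5×0.853=20.04550; √(2b)=6.85565; u=(20.04550+28.774)/6.85565=7.12106, w=(20.04550−28.774)/6.85565=-1.27318

0: u=7.12106 w=-1.27318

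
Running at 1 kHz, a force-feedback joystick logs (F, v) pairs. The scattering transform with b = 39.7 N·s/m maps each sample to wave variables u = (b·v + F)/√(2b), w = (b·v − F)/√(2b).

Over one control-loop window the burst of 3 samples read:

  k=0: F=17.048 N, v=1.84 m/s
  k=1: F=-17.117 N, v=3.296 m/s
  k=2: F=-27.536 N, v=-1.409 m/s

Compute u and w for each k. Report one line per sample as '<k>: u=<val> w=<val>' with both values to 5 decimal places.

k=0: b·v=39.7×1.84=73.04800; √(2b)=8.91067; u=(73.04800+17.048)/8.91067=10.11103, w=(73.04800−17.048)/8.91067=6.28460
k=1: b·v=39.7×3.296=130.85120; √(2b)=8.91067; u=(130.85120+(-17.117))/8.91067=12.76382, w=(130.85120−(-17.117))/8.91067=16.60574
k=2: b·v=39.7×(-1.409)=-55.93730; √(2b)=8.91067; u=(-55.93730+(-27.536))/8.91067=-9.36779, w=(-55.93730−(-27.536))/8.91067=-3.18734

0: u=10.11103 w=6.28460
1: u=12.76382 w=16.60574
2: u=-9.36779 w=-3.18734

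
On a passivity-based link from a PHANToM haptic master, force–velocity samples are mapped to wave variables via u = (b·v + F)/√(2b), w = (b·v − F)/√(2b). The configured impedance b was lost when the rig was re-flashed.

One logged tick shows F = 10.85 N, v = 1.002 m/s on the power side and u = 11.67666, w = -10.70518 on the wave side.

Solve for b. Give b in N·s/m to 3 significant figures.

u + w = 0.9715;  u + w = √(2b)·v, so √(2b) = 0.9715/1.002 = 0.9695.
b = (√(2b))²/2 = 0.9400/2 = 0.4700.
(Check via u − w = 2F/√(2b): u − w = 22.3818, 2F/√(2b) = 22.3817.)

b = 0.47 N·s/m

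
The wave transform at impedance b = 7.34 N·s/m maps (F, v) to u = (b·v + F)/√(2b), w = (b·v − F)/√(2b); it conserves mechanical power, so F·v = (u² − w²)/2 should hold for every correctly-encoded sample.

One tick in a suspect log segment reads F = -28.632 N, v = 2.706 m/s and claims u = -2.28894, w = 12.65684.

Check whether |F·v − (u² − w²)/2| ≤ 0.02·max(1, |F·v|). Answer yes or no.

yes

F·v = (-28.632)×2.706 = -77.4782 W.
(u² − w²)/2 = (5.2392 − 160.1956)/2 = -77.4782 W.
|Δ| = 0.0000;  2% of max(1, |F·v|) = 1.5496.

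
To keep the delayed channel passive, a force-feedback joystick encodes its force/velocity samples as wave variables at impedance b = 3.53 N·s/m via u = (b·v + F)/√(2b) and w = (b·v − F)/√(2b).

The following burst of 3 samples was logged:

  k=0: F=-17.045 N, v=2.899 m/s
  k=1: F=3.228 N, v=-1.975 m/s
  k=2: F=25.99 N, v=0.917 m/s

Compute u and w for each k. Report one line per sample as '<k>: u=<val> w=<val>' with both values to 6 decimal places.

0: u=-2.563553 w=10.266388
1: u=-1.408979 w=-3.838727
2: u=10.999730 w=-8.563201

k=0: b·v=3.53×2.899=10.233470; √(2b)=2.657066; u=(10.233470+(-17.045))/2.657066=-2.563553, w=(10.233470−(-17.045))/2.657066=10.266388
k=1: b·v=3.53×(-1.975)=-6.971750; √(2b)=2.657066; u=(-6.971750+3.228)/2.657066=-1.408979, w=(-6.971750−3.228)/2.657066=-3.838727
k=2: b·v=3.53×0.917=3.237010; √(2b)=2.657066; u=(3.237010+25.99)/2.657066=10.999730, w=(3.237010−25.99)/2.657066=-8.563201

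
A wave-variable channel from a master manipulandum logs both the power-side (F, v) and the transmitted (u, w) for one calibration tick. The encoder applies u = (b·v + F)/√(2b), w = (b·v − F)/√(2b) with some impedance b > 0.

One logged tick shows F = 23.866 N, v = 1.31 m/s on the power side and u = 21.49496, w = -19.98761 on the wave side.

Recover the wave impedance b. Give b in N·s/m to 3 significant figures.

u + w = 1.5073;  u + w = √(2b)·v, so √(2b) = 1.5073/1.31 = 1.1506.
b = (√(2b))²/2 = 1.3240/2 = 0.6620.
(Check via u − w = 2F/√(2b): u − w = 41.4826, 2F/√(2b) = 41.4827.)

b = 0.662 N·s/m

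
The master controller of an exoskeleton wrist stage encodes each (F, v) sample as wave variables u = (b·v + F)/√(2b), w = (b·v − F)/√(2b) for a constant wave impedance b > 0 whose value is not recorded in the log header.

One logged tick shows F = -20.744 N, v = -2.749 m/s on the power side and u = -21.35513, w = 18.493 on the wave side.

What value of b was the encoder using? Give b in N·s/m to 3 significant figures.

b = 0.542 N·s/m

u + w = -2.8621;  u + w = √(2b)·v, so √(2b) = -2.8621/(-2.749) = 1.0412.
b = (√(2b))²/2 = 1.0840/2 = 0.5420.
(Check via u − w = 2F/√(2b): u − w = -39.8481, 2F/√(2b) = -39.8481.)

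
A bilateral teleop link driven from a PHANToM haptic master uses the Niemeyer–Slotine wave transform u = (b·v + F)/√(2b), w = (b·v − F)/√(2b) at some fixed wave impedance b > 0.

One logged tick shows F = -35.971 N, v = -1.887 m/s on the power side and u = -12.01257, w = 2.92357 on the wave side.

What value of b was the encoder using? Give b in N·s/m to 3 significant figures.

b = 11.6 N·s/m

u + w = -9.08900;  u + w = √(2b)·v, so √(2b) = -9.08900/(-1.887) = 4.81664.
b = (√(2b))²/2 = 23.20002/2 = 11.60001.
(Check via u − w = 2F/√(2b): u − w = -14.93614, 2F/√(2b) = -14.93614.)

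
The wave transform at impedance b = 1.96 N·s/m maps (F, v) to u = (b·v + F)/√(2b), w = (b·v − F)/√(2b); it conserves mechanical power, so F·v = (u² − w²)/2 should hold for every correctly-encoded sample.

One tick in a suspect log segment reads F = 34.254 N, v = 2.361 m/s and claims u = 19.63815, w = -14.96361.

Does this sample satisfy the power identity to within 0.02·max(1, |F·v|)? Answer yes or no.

yes

F·v = 34.254×2.361 = 80.87369 W.
(u² − w²)/2 = (385.65694 − 223.90962)/2 = 80.87366 W.
|Δ| = 0.00004;  2% of max(1, |F·v|) = 1.61747.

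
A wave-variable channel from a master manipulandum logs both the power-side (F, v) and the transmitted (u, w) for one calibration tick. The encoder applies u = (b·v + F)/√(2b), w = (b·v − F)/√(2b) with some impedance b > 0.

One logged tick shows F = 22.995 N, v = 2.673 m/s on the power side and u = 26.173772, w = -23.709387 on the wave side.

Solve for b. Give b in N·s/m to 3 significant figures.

b = 0.425 N·s/m

u + w = 2.464385;  u + w = √(2b)·v, so √(2b) = 2.464385/2.673 = 0.921955.
b = (√(2b))²/2 = 0.850001/2 = 0.425000.
(Check via u − w = 2F/√(2b): u − w = 49.883159, 2F/√(2b) = 49.883143.)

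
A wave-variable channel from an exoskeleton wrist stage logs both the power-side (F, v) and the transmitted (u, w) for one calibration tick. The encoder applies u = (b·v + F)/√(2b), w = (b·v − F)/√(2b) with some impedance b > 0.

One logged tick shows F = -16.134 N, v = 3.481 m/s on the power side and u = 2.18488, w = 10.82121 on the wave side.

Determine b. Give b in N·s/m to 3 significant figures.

u + w = 13.00609;  u + w = √(2b)·v, so √(2b) = 13.00609/3.481 = 3.73631.
b = (√(2b))²/2 = 13.96000/2 = 6.98000.
(Check via u − w = 2F/√(2b): u − w = -8.63633, 2F/√(2b) = -8.63633.)

b = 6.98 N·s/m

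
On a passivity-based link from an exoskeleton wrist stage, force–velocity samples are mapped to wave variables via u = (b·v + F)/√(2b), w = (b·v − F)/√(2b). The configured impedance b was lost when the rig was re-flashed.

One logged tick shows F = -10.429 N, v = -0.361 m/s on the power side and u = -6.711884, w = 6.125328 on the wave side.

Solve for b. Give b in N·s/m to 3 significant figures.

b = 1.32 N·s/m

u + w = -0.586556;  u + w = √(2b)·v, so √(2b) = -0.586556/(-0.361) = 1.624809.
b = (√(2b))²/2 = 2.640004/2 = 1.320002.
(Check via u − w = 2F/√(2b): u − w = -12.837212, 2F/√(2b) = -12.837202.)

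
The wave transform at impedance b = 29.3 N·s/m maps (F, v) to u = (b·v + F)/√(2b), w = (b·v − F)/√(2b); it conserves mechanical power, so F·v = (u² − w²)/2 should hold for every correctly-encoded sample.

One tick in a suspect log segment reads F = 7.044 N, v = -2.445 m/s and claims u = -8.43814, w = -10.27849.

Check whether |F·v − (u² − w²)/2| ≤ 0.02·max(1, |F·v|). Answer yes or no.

yes

F·v = 7.044×(-2.445) = -17.22258 W.
(u² − w²)/2 = (71.20221 − 105.64736)/2 = -17.22258 W.
|Δ| = 0.00000;  2% of max(1, |F·v|) = 0.34445.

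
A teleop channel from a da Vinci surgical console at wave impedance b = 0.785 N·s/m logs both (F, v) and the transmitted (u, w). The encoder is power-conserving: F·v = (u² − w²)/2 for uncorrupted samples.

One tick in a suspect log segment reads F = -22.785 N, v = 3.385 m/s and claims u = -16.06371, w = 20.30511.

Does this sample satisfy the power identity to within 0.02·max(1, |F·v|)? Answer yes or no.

yes

F·v = (-22.785)×3.385 = -77.1272 W.
(u² − w²)/2 = (258.0428 − 412.2975)/2 = -77.1274 W.
|Δ| = 0.0001;  2% of max(1, |F·v|) = 1.5425.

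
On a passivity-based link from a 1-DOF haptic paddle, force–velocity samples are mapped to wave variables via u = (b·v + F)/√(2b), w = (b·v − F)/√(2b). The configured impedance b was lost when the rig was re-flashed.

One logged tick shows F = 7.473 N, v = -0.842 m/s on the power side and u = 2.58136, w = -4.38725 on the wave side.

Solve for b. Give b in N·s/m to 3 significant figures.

u + w = -1.8059;  u + w = √(2b)·v, so √(2b) = -1.8059/(-0.842) = 2.1448.
b = (√(2b))²/2 = 4.6000/2 = 2.3000.
(Check via u − w = 2F/√(2b): u − w = 6.9686, 2F/√(2b) = 6.9686.)

b = 2.3 N·s/m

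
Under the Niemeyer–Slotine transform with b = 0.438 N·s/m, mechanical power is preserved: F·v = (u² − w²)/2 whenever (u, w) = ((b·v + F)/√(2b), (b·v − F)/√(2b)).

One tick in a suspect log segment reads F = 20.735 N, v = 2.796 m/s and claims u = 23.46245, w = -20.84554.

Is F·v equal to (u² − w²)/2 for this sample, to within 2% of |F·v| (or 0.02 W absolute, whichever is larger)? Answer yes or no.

F·v = 20.735×2.796 = 57.9751 W.
(u² − w²)/2 = (550.4866 − 434.5365)/2 = 57.9750 W.
|Δ| = 0.0000;  2% of max(1, |F·v|) = 1.1595.

yes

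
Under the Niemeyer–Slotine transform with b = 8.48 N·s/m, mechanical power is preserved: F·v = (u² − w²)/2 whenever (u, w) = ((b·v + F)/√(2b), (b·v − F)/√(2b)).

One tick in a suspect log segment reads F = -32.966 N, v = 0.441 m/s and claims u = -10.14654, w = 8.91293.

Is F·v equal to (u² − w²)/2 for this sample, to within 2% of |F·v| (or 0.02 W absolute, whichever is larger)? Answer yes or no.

no

F·v = (-32.966)×0.441 = -14.5380 W.
(u² − w²)/2 = (102.9523 − 79.4403)/2 = 11.7560 W.
|Δ| = 26.2940;  2% of max(1, |F·v|) = 0.2908.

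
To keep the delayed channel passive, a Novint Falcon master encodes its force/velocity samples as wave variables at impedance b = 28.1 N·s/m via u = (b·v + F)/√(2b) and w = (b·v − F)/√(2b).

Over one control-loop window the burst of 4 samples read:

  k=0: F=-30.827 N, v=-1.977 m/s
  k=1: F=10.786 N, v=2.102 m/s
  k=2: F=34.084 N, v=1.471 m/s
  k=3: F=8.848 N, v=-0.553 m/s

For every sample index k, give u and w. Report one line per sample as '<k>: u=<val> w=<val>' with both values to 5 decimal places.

k=0: b·v=28.1×(-1.977)=-55.55370; √(2b)=7.49667; u=(-55.55370+(-30.827))/7.49667=-11.52255, w=(-55.55370−(-30.827))/7.49667=-3.29836
k=1: b·v=28.1×2.102=59.06620; √(2b)=7.49667; u=(59.06620+10.786)/7.49667=9.31777, w=(59.06620−10.786)/7.49667=6.44022
k=2: b·v=28.1×1.471=41.33510; √(2b)=7.49667; u=(41.33510+34.084)/7.49667=10.06035, w=(41.33510−34.084)/7.49667=0.96724
k=3: b·v=28.1×(-0.553)=-15.53930; √(2b)=7.49667; u=(-15.53930+8.848)/7.49667=-0.89257, w=(-15.53930−8.848)/7.49667=-3.25309

0: u=-11.52255 w=-3.29836
1: u=9.31777 w=6.44022
2: u=10.06035 w=0.96724
3: u=-0.89257 w=-3.25309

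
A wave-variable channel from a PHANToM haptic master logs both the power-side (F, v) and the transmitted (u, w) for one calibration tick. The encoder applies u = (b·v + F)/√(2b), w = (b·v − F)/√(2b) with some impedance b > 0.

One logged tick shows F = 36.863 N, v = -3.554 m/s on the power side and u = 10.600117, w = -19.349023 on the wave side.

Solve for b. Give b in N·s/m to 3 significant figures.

b = 3.03 N·s/m

u + w = -8.748906;  u + w = √(2b)·v, so √(2b) = -8.748906/(-3.554) = 2.461707.
b = (√(2b))²/2 = 6.060000/2 = 3.030000.
(Check via u − w = 2F/√(2b): u − w = 29.949140, 2F/√(2b) = 29.949139.)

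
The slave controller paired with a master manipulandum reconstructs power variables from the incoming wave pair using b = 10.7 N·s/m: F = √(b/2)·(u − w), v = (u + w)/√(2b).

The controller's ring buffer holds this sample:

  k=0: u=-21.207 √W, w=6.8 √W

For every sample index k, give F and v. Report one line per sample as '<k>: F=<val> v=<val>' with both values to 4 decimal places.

0: F=-64.7804 v=-3.1143

k=0: u−w=-28.0070, u+w=-14.4070; √(b/2)=2.3130, √(2b)=4.6260; F=2.3130×(-28.007)=-64.7804, v=-14.4070/4.6260=-3.1143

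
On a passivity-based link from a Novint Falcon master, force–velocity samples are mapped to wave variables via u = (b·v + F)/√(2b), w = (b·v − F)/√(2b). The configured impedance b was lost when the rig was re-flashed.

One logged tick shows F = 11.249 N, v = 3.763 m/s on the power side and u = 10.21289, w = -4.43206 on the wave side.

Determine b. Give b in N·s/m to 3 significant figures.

b = 1.18 N·s/m

u + w = 5.780830;  u + w = √(2b)·v, so √(2b) = 5.780830/3.763 = 1.536229.
b = (√(2b))²/2 = 2.360000/2 = 1.180000.
(Check via u − w = 2F/√(2b): u − w = 14.644950, 2F/√(2b) = 14.644951.)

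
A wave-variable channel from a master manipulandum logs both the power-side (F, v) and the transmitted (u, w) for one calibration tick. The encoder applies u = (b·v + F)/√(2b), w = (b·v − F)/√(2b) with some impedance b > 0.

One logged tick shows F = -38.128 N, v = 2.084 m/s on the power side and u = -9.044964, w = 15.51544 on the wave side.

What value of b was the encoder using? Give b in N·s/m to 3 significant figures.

u + w = 6.470476;  u + w = √(2b)·v, so √(2b) = 6.470476/2.084 = 3.104835.
b = (√(2b))²/2 = 9.640000/2 = 4.820000.
(Check via u − w = 2F/√(2b): u − w = -24.560404, 2F/√(2b) = -24.560404.)

b = 4.82 N·s/m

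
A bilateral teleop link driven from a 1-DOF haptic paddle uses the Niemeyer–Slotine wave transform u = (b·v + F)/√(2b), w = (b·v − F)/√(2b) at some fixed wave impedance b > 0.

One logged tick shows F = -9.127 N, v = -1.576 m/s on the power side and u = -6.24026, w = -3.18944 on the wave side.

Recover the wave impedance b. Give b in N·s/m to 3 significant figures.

u + w = -9.42970;  u + w = √(2b)·v, so √(2b) = -9.42970/(-1.576) = 5.98331.
b = (√(2b))²/2 = 35.80002/2 = 17.90001.
(Check via u − w = 2F/√(2b): u − w = -3.05082, 2F/√(2b) = -3.05082.)

b = 17.9 N·s/m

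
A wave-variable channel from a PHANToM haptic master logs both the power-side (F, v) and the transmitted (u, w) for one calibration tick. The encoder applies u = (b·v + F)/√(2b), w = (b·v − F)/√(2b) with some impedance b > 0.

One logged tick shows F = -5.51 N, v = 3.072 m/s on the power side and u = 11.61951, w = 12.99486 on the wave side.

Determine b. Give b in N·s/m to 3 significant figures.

b = 32.1 N·s/m

u + w = 24.6144;  u + w = √(2b)·v, so √(2b) = 24.6144/3.072 = 8.0125.
b = (√(2b))²/2 = 64.2000/2 = 32.1000.
(Check via u − w = 2F/√(2b): u − w = -1.3753, 2F/√(2b) = -1.3754.)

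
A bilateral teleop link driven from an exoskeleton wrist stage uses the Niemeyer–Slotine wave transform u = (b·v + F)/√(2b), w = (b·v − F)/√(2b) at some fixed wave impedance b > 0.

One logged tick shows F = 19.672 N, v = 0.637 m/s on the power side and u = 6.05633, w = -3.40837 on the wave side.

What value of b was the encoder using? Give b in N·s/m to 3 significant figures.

u + w = 2.64796;  u + w = √(2b)·v, so √(2b) = 2.64796/0.637 = 4.15692.
b = (√(2b))²/2 = 17.28001/2 = 8.64000.
(Check via u − w = 2F/√(2b): u − w = 9.46470, 2F/√(2b) = 9.46469.)

b = 8.64 N·s/m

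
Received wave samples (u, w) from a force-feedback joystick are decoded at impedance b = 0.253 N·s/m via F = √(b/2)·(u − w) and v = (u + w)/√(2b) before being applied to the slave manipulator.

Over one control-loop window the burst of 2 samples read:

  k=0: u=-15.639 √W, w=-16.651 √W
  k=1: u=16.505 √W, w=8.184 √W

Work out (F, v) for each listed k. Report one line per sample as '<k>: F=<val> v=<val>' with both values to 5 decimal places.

k=0: u−w=1.01200, u+w=-32.29000; √(b/2)=0.35567, √(2b)=0.71134; F=0.35567×1.012=0.35994, v=-32.29000/0.71134=-45.39341
k=1: u−w=8.32100, u+w=24.68900; √(b/2)=0.35567, √(2b)=0.71134; F=0.35567×8.321=2.95952, v=24.68900/0.71134=34.70789

0: F=0.35994 v=-45.39341
1: F=2.95952 v=34.70789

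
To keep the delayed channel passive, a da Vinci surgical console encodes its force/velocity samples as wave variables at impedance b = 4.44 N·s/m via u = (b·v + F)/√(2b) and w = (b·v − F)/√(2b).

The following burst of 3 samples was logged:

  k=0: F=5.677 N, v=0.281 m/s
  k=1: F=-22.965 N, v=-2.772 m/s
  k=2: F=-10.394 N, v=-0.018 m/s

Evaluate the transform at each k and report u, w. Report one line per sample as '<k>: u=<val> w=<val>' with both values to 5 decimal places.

k=0: b·v=4.44×0.281=1.24764; √(2b)=2.97993; u=(1.24764+5.677)/2.97993=2.32376, w=(1.24764−5.677)/2.97993=-1.48640
k=1: b·v=4.44×(-2.772)=-12.30768; √(2b)=2.97993; u=(-12.30768+(-22.965))/2.97993=-11.83674, w=(-12.30768−(-22.965))/2.97993=3.57636
k=2: b·v=4.44×(-0.018)=-0.07992; √(2b)=2.97993; u=(-0.07992+(-10.394))/2.97993=-3.51482, w=(-0.07992−(-10.394))/2.97993=3.46118

0: u=2.32376 w=-1.48640
1: u=-11.83674 w=3.57636
2: u=-3.51482 w=3.46118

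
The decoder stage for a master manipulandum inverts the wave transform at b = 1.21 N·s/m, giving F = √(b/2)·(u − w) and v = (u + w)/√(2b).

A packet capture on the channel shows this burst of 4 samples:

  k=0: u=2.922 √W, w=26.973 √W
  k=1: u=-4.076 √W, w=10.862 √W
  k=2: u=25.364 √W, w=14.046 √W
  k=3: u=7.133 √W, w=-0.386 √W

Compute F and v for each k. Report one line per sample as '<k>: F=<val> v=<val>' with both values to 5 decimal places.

k=0: u−w=-24.05100, u+w=29.89500; √(b/2)=0.77782, √(2b)=1.55563; F=0.77782×(-24.051)=-18.70729, v=29.89500/1.55563=19.21723
k=1: u−w=-14.93800, u+w=6.78600; √(b/2)=0.77782, √(2b)=1.55563; F=0.77782×(-14.938)=-11.61904, v=6.78600/1.55563=4.36221
k=2: u−w=11.31800, u+w=39.41000; √(b/2)=0.77782, √(2b)=1.55563; F=0.77782×11.318=8.80334, v=39.41000/1.55563=25.33371
k=3: u−w=7.51900, u+w=6.74700; √(b/2)=0.77782, √(2b)=1.55563; F=0.77782×7.519=5.84841, v=6.74700/1.55563=4.33714

0: F=-18.70729 v=19.21723
1: F=-11.61904 v=4.36221
2: F=8.80334 v=25.33371
3: F=5.84841 v=4.33714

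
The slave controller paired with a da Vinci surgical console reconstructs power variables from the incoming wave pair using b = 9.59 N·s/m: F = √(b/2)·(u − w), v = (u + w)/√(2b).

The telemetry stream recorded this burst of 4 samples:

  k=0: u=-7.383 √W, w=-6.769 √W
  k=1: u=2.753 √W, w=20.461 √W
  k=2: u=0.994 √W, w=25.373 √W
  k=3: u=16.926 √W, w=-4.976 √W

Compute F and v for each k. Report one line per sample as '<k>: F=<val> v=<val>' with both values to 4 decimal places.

0: F=-1.3445 v=-3.2314
1: F=-38.7761 v=5.3006
2: F=-53.3839 v=6.0206
3: F=47.9599 v=2.7286

k=0: u−w=-0.6140, u+w=-14.1520; √(b/2)=2.1897, √(2b)=4.3795; F=2.1897×(-0.614)=-1.3445, v=-14.1520/4.3795=-3.2314
k=1: u−w=-17.7080, u+w=23.2140; √(b/2)=2.1897, √(2b)=4.3795; F=2.1897×(-17.708)=-38.7761, v=23.2140/4.3795=5.3006
k=2: u−w=-24.3790, u+w=26.3670; √(b/2)=2.1897, √(2b)=4.3795; F=2.1897×(-24.379)=-53.3839, v=26.3670/4.3795=6.0206
k=3: u−w=21.9020, u+w=11.9500; √(b/2)=2.1897, √(2b)=4.3795; F=2.1897×21.902=47.9599, v=11.9500/4.3795=2.7286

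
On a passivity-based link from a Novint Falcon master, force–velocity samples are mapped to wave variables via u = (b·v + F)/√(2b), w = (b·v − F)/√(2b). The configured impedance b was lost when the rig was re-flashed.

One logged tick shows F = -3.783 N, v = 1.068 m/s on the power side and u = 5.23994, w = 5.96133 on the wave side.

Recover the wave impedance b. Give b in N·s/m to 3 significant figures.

u + w = 11.2013;  u + w = √(2b)·v, so √(2b) = 11.2013/1.068 = 10.4881.
b = (√(2b))²/2 = 109.9998/2 = 54.9999.
(Check via u − w = 2F/√(2b): u − w = -0.7214, 2F/√(2b) = -0.7214.)

b = 55 N·s/m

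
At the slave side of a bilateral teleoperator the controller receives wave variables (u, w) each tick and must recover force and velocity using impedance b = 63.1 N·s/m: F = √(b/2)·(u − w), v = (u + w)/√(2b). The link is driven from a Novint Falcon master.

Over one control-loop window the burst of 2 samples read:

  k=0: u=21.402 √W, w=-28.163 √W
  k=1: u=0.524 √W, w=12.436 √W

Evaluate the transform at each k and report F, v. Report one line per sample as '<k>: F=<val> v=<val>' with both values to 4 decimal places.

k=0: u−w=49.5650, u+w=-6.7610; √(b/2)=5.6169, √(2b)=11.2339; F=5.6169×49.565=278.4036, v=-6.7610/11.2339=-0.6018
k=1: u−w=-11.9120, u+w=12.9600; √(b/2)=5.6169, √(2b)=11.2339; F=5.6169×(-11.912)=-66.9090, v=12.9600/11.2339=1.1537

0: F=278.4036 v=-0.6018
1: F=-66.9090 v=1.1537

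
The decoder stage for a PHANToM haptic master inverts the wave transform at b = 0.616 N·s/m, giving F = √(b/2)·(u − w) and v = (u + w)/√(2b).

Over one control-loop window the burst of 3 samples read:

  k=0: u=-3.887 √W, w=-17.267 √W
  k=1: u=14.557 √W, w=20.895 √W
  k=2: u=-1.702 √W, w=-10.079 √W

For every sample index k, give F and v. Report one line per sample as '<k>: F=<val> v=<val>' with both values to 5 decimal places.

k=0: u−w=13.38000, u+w=-21.15400; √(b/2)=0.55498, √(2b)=1.10995; F=0.55498×13.38=7.42560, v=-21.15400/1.10995=-19.05843
k=1: u−w=-6.33800, u+w=35.45200; √(b/2)=0.55498, √(2b)=1.10995; F=0.55498×(-6.338)=-3.51745, v=35.45200/1.10995=31.94003
k=2: u−w=8.37700, u+w=-11.78100; √(b/2)=0.55498, √(2b)=1.10995; F=0.55498×8.377=4.64905, v=-11.78100/1.10995=-10.61394

0: F=7.42560 v=-19.05843
1: F=-3.51745 v=31.94003
2: F=4.64905 v=-10.61394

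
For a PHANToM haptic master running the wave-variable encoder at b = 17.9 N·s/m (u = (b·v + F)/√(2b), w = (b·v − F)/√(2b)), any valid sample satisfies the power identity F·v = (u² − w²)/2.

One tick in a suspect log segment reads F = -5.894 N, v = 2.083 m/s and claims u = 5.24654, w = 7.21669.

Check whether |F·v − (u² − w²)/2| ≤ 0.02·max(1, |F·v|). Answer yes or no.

F·v = (-5.894)×2.083 = -12.27720 W.
(u² − w²)/2 = (27.52618 − 52.08061)/2 = -12.27722 W.
|Δ| = 0.00001;  2% of max(1, |F·v|) = 0.24554.

yes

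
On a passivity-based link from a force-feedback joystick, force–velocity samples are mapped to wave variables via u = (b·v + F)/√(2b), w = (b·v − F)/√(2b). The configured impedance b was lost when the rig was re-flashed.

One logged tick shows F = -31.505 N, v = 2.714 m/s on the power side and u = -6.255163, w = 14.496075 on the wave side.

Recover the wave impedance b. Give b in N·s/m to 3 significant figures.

b = 4.61 N·s/m

u + w = 8.240912;  u + w = √(2b)·v, so √(2b) = 8.240912/2.714 = 3.036445.
b = (√(2b))²/2 = 9.219999/2 = 4.609999.
(Check via u − w = 2F/√(2b): u − w = -20.751238, 2F/√(2b) = -20.751240.)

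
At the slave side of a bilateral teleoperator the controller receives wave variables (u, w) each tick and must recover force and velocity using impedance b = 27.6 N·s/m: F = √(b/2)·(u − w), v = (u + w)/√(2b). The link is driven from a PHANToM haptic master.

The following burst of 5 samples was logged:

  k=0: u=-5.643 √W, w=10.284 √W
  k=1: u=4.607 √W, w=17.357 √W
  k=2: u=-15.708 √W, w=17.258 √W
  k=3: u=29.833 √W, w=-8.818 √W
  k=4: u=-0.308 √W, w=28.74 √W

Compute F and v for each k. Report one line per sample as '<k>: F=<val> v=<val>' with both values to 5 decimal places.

k=0: u−w=-15.92700, u+w=4.64100; √(b/2)=3.71484, √(2b)=7.42967; F=3.71484×(-15.927)=-59.16618, v=4.64100/7.42967=0.62466
k=1: u−w=-12.75000, u+w=21.96400; √(b/2)=3.71484, √(2b)=7.42967; F=3.71484×(-12.75)=-47.36415, v=21.96400/7.42967=2.95626
k=2: u−w=-32.96600, u+w=1.55000; √(b/2)=3.71484, √(2b)=7.42967; F=3.71484×(-32.966)=-122.46325, v=1.55000/7.42967=0.20862
k=3: u−w=38.65100, u+w=21.01500; √(b/2)=3.71484, √(2b)=7.42967; F=3.71484×38.651=143.58209, v=21.01500/7.42967=2.82852
k=4: u−w=-29.04800, u+w=28.43200; √(b/2)=3.71484, √(2b)=7.42967; F=3.71484×(-29.048)=-107.90853, v=28.43200/7.42967=3.82682

0: F=-59.16618 v=0.62466
1: F=-47.36415 v=2.95626
2: F=-122.46325 v=0.20862
3: F=143.58209 v=2.82852
4: F=-107.90853 v=3.82682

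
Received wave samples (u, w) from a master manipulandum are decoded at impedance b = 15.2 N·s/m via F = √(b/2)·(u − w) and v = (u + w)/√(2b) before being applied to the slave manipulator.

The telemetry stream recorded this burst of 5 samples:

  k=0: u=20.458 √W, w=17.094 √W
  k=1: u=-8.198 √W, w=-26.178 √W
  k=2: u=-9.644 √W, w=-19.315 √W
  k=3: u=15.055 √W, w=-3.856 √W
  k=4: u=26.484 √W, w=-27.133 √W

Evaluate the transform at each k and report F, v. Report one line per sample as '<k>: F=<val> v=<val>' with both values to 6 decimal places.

0: F=9.273908 v=6.810771
1: F=49.567439 v=-6.234743
2: F=26.661107 v=-5.252267
3: F=52.134029 v=2.031152
4: F=147.811868 v=-0.117709

k=0: u−w=3.364000, u+w=37.552000; √(b/2)=2.756810, √(2b)=5.513620; F=2.756810×3.364=9.273908, v=37.552000/5.513620=6.810771
k=1: u−w=17.980000, u+w=-34.376000; √(b/2)=2.756810, √(2b)=5.513620; F=2.756810×17.98=49.567439, v=-34.376000/5.513620=-6.234743
k=2: u−w=9.671000, u+w=-28.959000; √(b/2)=2.756810, √(2b)=5.513620; F=2.756810×9.671=26.661107, v=-28.959000/5.513620=-5.252267
k=3: u−w=18.911000, u+w=11.199000; √(b/2)=2.756810, √(2b)=5.513620; F=2.756810×18.911=52.134029, v=11.199000/5.513620=2.031152
k=4: u−w=53.617000, u+w=-0.649000; √(b/2)=2.756810, √(2b)=5.513620; F=2.756810×53.617=147.811868, v=-0.649000/5.513620=-0.117709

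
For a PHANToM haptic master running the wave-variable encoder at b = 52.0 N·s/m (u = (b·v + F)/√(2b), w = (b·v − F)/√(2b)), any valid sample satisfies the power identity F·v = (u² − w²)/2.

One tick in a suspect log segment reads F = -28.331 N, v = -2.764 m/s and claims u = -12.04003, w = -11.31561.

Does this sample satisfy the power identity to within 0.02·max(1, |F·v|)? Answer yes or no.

no

F·v = (-28.331)×(-2.764) = 78.3069 W.
(u² − w²)/2 = (144.9623 − 128.0430)/2 = 8.4596 W.
|Δ| = 69.8472;  2% of max(1, |F·v|) = 1.5661.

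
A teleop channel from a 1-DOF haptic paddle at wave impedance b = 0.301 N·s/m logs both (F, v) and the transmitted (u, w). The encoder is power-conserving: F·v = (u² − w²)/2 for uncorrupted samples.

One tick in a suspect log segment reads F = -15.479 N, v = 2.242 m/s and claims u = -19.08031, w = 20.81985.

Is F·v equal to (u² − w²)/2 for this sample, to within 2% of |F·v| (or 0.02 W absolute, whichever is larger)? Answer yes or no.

yes

F·v = (-15.479)×2.242 = -34.70392 W.
(u² − w²)/2 = (364.05823 − 433.46615)/2 = -34.70396 W.
|Δ| = 0.00004;  2% of max(1, |F·v|) = 0.69408.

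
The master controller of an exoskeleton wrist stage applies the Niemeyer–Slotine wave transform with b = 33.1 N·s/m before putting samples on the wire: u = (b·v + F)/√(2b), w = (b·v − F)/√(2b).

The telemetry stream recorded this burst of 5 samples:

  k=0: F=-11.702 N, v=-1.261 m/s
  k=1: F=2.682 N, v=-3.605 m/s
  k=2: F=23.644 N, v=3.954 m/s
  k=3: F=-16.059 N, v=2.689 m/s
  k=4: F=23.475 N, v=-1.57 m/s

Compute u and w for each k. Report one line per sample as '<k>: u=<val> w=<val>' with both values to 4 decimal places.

k=0: b·v=33.1×(-1.261)=-41.7391; √(2b)=8.1363; u=(-41.7391+(-11.702))/8.1363=-6.5682, w=(-41.7391−(-11.702))/8.1363=-3.6917
k=1: b·v=33.1×(-3.605)=-119.3255; √(2b)=8.1363; u=(-119.3255+2.682)/8.1363=-14.3361, w=(-119.3255−2.682)/8.1363=-14.9954
k=2: b·v=33.1×3.954=130.8774; √(2b)=8.1363; u=(130.8774+23.644)/8.1363=18.9915, w=(130.8774−23.644)/8.1363=13.1796
k=3: b·v=33.1×2.689=89.0059; √(2b)=8.1363; u=(89.0059+(-16.059))/8.1363=8.9656, w=(89.0059−(-16.059))/8.1363=12.9130
k=4: b·v=33.1×(-1.57)=-51.9670; √(2b)=8.1363; u=(-51.9670+23.475)/8.1363=-3.5018, w=(-51.9670−23.475)/8.1363=-9.2722

0: u=-6.5682 w=-3.6917
1: u=-14.3361 w=-14.9954
2: u=18.9915 w=13.1796
3: u=8.9656 w=12.9130
4: u=-3.5018 w=-9.2722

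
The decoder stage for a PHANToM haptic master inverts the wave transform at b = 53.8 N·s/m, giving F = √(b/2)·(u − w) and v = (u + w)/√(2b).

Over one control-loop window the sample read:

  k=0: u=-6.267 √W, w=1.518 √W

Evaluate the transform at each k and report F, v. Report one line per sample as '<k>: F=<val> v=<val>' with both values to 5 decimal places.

k=0: u−w=-7.78500, u+w=-4.74900; √(b/2)=5.18652, √(2b)=10.37304; F=5.18652×(-7.785)=-40.37707, v=-4.74900/10.37304=-0.45782

0: F=-40.37707 v=-0.45782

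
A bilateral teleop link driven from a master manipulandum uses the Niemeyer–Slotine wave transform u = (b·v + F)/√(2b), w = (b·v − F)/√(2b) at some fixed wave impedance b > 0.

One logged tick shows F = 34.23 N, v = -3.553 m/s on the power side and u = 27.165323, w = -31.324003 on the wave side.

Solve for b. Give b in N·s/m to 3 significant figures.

u + w = -4.158680;  u + w = √(2b)·v, so √(2b) = -4.158680/(-3.553) = 1.170470.
b = (√(2b))²/2 = 1.370000/2 = 0.685000.
(Check via u − w = 2F/√(2b): u − w = 58.489326, 2F/√(2b) = 58.489324.)

b = 0.685 N·s/m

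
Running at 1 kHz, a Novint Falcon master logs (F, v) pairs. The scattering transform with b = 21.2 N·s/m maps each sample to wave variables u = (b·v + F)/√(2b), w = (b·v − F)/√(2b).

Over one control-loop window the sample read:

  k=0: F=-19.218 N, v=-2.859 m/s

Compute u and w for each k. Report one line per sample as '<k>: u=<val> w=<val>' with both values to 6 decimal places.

k=0: b·v=21.2×(-2.859)=-60.610800; √(2b)=6.511528; u=(-60.610800+(-19.218))/6.511528=-12.259611, w=(-60.610800−(-19.218))/6.511528=-6.356849

0: u=-12.259611 w=-6.356849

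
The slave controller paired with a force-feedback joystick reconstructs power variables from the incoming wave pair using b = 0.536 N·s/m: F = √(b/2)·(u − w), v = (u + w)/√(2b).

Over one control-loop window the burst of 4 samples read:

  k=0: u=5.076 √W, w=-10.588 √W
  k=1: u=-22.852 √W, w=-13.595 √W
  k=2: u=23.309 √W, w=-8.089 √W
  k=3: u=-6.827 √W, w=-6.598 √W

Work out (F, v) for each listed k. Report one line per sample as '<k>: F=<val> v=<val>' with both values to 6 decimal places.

k=0: u−w=15.664000, u+w=-5.512000; √(b/2)=0.517687, √(2b)=1.035374; F=0.517687×15.664=8.109052, v=-5.512000/1.035374=-5.323678
k=1: u−w=-9.257000, u+w=-36.447000; √(b/2)=0.517687, √(2b)=1.035374; F=0.517687×(-9.257)=-4.792230, v=-36.447000/1.035374=-35.201761
k=2: u−w=31.398000, u+w=15.220000; √(b/2)=0.517687, √(2b)=1.035374; F=0.517687×31.398=16.254342, v=15.220000/1.035374=14.699997
k=3: u−w=-0.229000, u+w=-13.425000; √(b/2)=0.517687, √(2b)=1.035374; F=0.517687×(-0.229)=-0.118550, v=-13.425000/1.035374=-12.966325

0: F=8.109052 v=-5.323678
1: F=-4.792230 v=-35.201761
2: F=16.254342 v=14.699997
3: F=-0.118550 v=-12.966325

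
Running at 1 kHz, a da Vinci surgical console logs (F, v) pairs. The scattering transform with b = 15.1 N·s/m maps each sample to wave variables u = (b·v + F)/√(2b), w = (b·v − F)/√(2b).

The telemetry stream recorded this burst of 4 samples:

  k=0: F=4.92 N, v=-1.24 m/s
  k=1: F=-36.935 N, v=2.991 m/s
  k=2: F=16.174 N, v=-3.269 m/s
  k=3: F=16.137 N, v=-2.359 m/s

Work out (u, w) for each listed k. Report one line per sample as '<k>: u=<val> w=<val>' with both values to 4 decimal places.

0: u=-2.5119 w=-4.3025
1: u=1.4974 w=14.9395
2: u=-6.0392 w=-11.9255
3: u=-3.5455 w=-9.4183

k=0: b·v=15.1×(-1.24)=-18.7240; √(2b)=5.4955; u=(-18.7240+4.92)/5.4955=-2.5119, w=(-18.7240−4.92)/5.4955=-4.3025
k=1: b·v=15.1×2.991=45.1641; √(2b)=5.4955; u=(45.1641+(-36.935))/5.4955=1.4974, w=(45.1641−(-36.935))/5.4955=14.9395
k=2: b·v=15.1×(-3.269)=-49.3619; √(2b)=5.4955; u=(-49.3619+16.174)/5.4955=-6.0392, w=(-49.3619−16.174)/5.4955=-11.9255
k=3: b·v=15.1×(-2.359)=-35.6209; √(2b)=5.4955; u=(-35.6209+16.137)/5.4955=-3.5455, w=(-35.6209−16.137)/5.4955=-9.4183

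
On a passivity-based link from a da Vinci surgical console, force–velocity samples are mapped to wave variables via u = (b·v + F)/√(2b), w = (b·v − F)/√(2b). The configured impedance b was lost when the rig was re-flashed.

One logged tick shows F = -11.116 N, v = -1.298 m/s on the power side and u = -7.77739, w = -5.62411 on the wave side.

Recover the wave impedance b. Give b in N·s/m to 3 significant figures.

b = 53.3 N·s/m

u + w = -13.40150;  u + w = √(2b)·v, so √(2b) = -13.40150/(-1.298) = 10.32473.
b = (√(2b))²/2 = 106.60006/2 = 53.30003.
(Check via u − w = 2F/√(2b): u − w = -2.15328, 2F/√(2b) = -2.15328.)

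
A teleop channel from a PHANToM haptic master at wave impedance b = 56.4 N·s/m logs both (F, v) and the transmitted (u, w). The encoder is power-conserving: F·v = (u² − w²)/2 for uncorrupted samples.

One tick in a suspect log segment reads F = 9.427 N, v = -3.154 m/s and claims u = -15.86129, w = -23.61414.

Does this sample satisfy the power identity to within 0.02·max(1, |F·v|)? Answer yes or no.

no

F·v = 9.427×(-3.154) = -29.73276 W.
(u² − w²)/2 = (251.58052 − 557.62761)/2 = -153.02354 W.
|Δ| = 123.29079;  2% of max(1, |F·v|) = 0.59466.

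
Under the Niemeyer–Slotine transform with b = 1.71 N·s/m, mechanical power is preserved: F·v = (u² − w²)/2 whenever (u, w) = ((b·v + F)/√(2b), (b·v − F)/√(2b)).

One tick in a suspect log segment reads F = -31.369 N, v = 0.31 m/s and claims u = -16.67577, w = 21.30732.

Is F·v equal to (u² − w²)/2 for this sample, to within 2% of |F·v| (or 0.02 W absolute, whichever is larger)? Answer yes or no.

F·v = (-31.369)×0.31 = -9.7244 W.
(u² − w²)/2 = (278.0813 − 454.0019)/2 = -87.9603 W.
|Δ| = 78.2359;  2% of max(1, |F·v|) = 0.1945.

no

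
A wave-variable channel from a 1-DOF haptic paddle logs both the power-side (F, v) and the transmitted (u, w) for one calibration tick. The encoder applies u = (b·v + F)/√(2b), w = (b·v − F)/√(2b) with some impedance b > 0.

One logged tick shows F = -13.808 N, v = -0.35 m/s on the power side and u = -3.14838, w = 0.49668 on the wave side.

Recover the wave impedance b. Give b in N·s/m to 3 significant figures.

b = 28.7 N·s/m

u + w = -2.65170;  u + w = √(2b)·v, so √(2b) = -2.65170/(-0.35) = 7.57629.
b = (√(2b))²/2 = 57.40011/2 = 28.70005.
(Check via u − w = 2F/√(2b): u − w = -3.64506, 2F/√(2b) = -3.64506.)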